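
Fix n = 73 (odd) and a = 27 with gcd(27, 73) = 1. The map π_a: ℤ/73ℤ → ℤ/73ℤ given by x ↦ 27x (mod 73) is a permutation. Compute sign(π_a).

+1

Trace 1: π^k(1) = [1, 27, 72, 46] for k=0..3.
19 cycles of lengths [4, 4, 4, 4, 4, 4, 4, 4, 4, 4, 4, 4, 4, 4, 4, 4, 4, 4, 1].
n − c = 73 − 19 = 54; sign = (−1)^54 = +1.
Check: (27/73) = +1 by Zolotarev.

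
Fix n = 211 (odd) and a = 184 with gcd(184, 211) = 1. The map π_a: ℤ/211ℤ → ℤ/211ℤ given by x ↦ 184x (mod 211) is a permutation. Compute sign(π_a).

Orbit of 25 under x↦184x: [25, 169, 79, 188, 199, 113, 114]… (length divides ord_211(184)).
7 cycles of lengths [35, 35, 35, 35, 35, 35, 1].
Σ(ℓ_i−1) = 211−7 = 204; sign = (−1)^204 = +1.

+1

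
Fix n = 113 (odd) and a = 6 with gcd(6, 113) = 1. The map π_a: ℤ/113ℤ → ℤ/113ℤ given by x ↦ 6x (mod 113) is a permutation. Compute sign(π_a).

-1

Orbit of 49 under x↦6x: [49, 68, 69, 75, 111, 101, 41]… (length divides ord_113(6)).
Cycle lengths of π_6 on ℤ/113ℤ: [112, 1]; 2 cycles in total.
2 cycles on 113: each ℓ→(−1)^(ℓ−1), product (−1)^111 = -1.
Via Zolotarev, sign(π_{6}) = (6|113) = -1.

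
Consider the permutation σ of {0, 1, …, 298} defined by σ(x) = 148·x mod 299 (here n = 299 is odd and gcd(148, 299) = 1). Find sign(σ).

+1

Trace 64: π^k(64) = [64, 203, 144, 83, 25, 112, 131] for k=0..6.
Decompose π into cycles: lengths [44, 44, 44, 44, 44, 44, 22, 4, 4, 4, 1] (11 cycles, including the fixed point 0).
Σ(ℓ_i−1) = 299−11 = 288; sign = (−1)^288 = +1.
(148|299)_J = +1 (Zolotarev's lemma cross-check).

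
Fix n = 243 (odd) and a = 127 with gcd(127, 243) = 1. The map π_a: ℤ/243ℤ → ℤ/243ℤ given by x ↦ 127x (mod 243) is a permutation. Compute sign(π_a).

+1

Trace 64: π^k(64) = [64, 109, 235, 199, 1, 127, 91] for k=0..6.
27 cycles of lengths [27, 27, 27, 27, 27, 27, 9, 9, 9, 9, 9, 9, 3, 3, 3, 3, 3, 3, 1, 1, 1, 1, 1, 1, 1, 1, 1].
Σ(ℓ_i−1) = 243−27 = 216; sign = (−1)^216 = +1.
Via Zolotarev, sign(π_{127}) = (127|243) = +1.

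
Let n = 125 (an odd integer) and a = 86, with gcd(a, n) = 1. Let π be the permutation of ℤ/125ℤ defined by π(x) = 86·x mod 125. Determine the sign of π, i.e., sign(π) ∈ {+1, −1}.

+1

Trace 16: π^k(16) = [16, 1, 86, 21, 56, 66, 51] for k=0..6.
Cycle lengths of π_86 on ℤ/125ℤ: [25, 25, 25, 25, 5, 5, 5, 5, 1, 1, 1, 1, 1]; 13 cycles in total.
With 13 cycles on 125 points, sign = (−1)^{125−13} = +1.
Zolotarev: (86|125) = +1, matching the cycle-count sign.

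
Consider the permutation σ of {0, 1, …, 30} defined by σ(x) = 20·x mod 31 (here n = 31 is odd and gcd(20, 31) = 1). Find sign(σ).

+1

Start at x=8: 8 → 5 → 7 → 16 → 10 → 14 → 1 → … (one orbit).
The orbit structure of x ↦ 20x mod 31: 3 orbits of sizes [15, 15, 1].
31 − 3 = 28 transpositions; sign(π) = (−1)^28 = +1.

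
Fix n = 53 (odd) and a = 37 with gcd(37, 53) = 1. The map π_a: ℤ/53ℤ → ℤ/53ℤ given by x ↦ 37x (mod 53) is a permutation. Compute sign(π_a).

Orbit of 25 under x↦37x: [25, 24, 40, 49, 11, 36, 7]… (length divides ord_53(37)).
Cycle lengths of π_37 on ℤ/53ℤ: [26, 26, 1]; 3 cycles in total.
3 cycles on 53: each ℓ→(−1)^(ℓ−1), product (−1)^50 = +1.

+1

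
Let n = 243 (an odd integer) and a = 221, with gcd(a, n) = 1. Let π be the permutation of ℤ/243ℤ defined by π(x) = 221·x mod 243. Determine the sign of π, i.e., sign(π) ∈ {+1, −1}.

-1

Orbit of 163 under x↦221x: [163, 59, 160, 125, 166, 236, 154]… (length divides ord_243(221)).
Cycle lengths of π_221 on ℤ/243ℤ: [162, 54, 18, 6, 2, 1]; 6 cycles in total.
With 6 cycles on 243 points, sign = (−1)^{243−6} = -1.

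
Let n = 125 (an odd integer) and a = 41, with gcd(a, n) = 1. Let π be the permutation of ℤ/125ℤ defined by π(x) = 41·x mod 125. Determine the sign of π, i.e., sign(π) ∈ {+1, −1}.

Start at x=101: 101 → 16 → 31 → 21 → 111 → 51 → 91 → … (one orbit).
Cycle lengths of π_41 on ℤ/125ℤ: [25, 25, 25, 25, 5, 5, 5, 5, 1, 1, 1, 1, 1]; 13 cycles in total.
125 − 13 = 112 transpositions; sign(π) = (−1)^112 = +1.

+1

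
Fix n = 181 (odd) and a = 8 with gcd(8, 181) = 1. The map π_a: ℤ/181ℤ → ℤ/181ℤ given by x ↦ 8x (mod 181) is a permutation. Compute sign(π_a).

-1

Trace 135: π^k(135) = [135, 175, 133, 159, 5, 40, 139] for k=0..6.
Cycle type of π: 60×3 + 1; total 4 cycles.
With 4 cycles on 181 points, sign = (−1)^{181−4} = -1.
Check: (8/181) = -1 by Zolotarev.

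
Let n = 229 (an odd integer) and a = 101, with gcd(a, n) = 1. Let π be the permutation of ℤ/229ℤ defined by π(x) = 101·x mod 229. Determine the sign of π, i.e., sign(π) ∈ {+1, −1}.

-1

Orbit of 225 under x↦101x: [225, 54, 187, 109, 17, 114, 64]… (length divides ord_229(101)).
4 cycles of lengths [76, 76, 76, 1].
229 − 4 = 225 transpositions; sign(π) = (−1)^225 = -1.
(101|229)_J = -1 (Zolotarev's lemma cross-check).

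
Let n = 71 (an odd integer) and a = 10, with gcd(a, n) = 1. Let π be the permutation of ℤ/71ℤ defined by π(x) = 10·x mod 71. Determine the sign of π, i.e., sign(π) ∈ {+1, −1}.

+1

Start at x=8: 8 → 9 → 19 → 48 → 54 → 43 → 4 → … (one orbit).
Cycle lengths of π_10 on ℤ/71ℤ: [35, 35, 1]; 3 cycles in total.
3 cycles on 71: each ℓ→(−1)^(ℓ−1), product (−1)^68 = +1.
The Jacobi symbol (10|71) = +1 (Zolotarev) agrees.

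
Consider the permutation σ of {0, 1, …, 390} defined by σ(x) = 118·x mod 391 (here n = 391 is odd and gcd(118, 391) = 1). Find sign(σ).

+1

Start at x=324: 324 → 305 → 18 → 169 → 1 → 118 → 239 → … (one orbit).
π_118 has 27 disjoint cycles with lengths [22, 22, 22, 22, 22, 22, 22, 22, 22, 22, 22, 22, 22, 22, 22, 22, 11, 11, 2, 2, 2, 2, 2, 2, 2, 2, 1] on {0,…,390}.
sign(π) = (−1)^{n − #cycles} = (−1)^{391−27} = (−1)^364 = +1.
Zolotarev: (118|391) = +1, matching the cycle-count sign.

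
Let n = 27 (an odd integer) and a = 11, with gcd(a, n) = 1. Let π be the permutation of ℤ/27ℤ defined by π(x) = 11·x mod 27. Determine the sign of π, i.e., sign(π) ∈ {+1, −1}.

-1

Start at x=4: 4 → 17 → 25 → 5 → 1 → 11 → 13 → … (one orbit).
Cycle type of π: 18 + 6 + 2 + 1; total 4 cycles.
With 4 cycles on 27 points, sign = (−1)^{27−4} = -1.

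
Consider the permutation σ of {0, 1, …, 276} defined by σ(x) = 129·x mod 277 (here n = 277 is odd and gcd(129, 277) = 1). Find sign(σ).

-1

Trace 250: π^k(250) = [250, 118, 264, 262, 4, 239, 84] for k=0..6.
π_129 has 4 disjoint cycles with lengths [92, 92, 92, 1] on {0,…,276}.
With 4 cycles on 277 points, sign = (−1)^{277−4} = -1.
(129|277)_J = -1 (Zolotarev's lemma cross-check).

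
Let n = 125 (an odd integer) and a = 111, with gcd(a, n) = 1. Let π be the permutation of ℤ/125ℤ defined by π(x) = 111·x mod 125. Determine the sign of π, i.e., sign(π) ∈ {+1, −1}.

+1

Orbit of 81 under x↦111x: [81, 116, 1, 111, 71, 6, 41]… (length divides ord_125(111)).
Cycle lengths of π_111 on ℤ/125ℤ: [25, 25, 25, 25, 5, 5, 5, 5, 1, 1, 1, 1, 1]; 13 cycles in total.
With 13 cycles on 125 points, sign = (−1)^{125−13} = +1.
The Jacobi symbol (111|125) = +1 (Zolotarev) agrees.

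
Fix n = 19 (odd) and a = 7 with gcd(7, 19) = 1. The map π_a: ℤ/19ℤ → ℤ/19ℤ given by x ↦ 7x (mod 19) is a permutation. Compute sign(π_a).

Trace 11: π^k(11) = [11, 1, 7] for k=0..2.
π_7 has 7 disjoint cycles with lengths [3, 3, 3, 3, 3, 3, 1] on {0,…,18}.
Σ(ℓ_i−1) = 19−7 = 12; sign = (−1)^12 = +1.
The Jacobi symbol (7|19) = +1 (Zolotarev) agrees.

+1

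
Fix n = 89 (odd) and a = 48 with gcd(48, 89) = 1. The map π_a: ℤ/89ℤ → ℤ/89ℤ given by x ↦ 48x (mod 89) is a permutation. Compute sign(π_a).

Orbit of 11 under x↦48x: [11, 83, 68, 60, 32, 23, 36]… (length divides ord_89(48)).
The orbit structure of x ↦ 48x mod 89: 2 orbits of sizes [88, 1].
n − c = 89 − 2 = 87; sign = (−1)^87 = -1.
(48|89)_J = -1 (Zolotarev's lemma cross-check).

-1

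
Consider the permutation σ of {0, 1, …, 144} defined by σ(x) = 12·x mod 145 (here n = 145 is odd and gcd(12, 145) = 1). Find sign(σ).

+1

Start at x=133: 133 → 1 → 12 → 144 → 133 (one orbit).
37 cycles of lengths [4, 4, 4, 4, 4, 4, 4, 4, 4, 4, 4, 4, 4, 4, 4, 4, 4, 4, 4, 4, 4, 4, 4, 4, 4, 4, 4, 4, 4, 4, 4, 4, 4, 4, 4, 4, 1].
145 − 37 = 108 transpositions; sign(π) = (−1)^108 = +1.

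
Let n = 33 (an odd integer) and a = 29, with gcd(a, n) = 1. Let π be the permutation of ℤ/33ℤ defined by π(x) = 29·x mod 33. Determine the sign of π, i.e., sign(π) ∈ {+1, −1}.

+1

Start at x=25: 25 → 32 → 4 → 17 → 31 → 8 → 1 → … (one orbit).
5 cycles of lengths [10, 10, 10, 2, 1].
Σ(ℓ_i−1) = 33−5 = 28; sign = (−1)^28 = +1.
Via Zolotarev, sign(π_{29}) = (29|33) = +1.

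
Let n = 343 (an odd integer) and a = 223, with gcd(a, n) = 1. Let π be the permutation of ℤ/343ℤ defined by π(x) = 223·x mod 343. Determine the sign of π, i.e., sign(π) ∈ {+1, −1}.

Orbit of 155 under x↦223x: [155, 265, 99, 125, 92, 279, 134]… (length divides ord_343(223)).
The orbit structure of x ↦ 223x mod 343: 10 orbits of sizes [98, 98, 98, 14, 14, 14, 2, 2, 2, 1].
With 10 cycles on 343 points, sign = (−1)^{343−10} = -1.

-1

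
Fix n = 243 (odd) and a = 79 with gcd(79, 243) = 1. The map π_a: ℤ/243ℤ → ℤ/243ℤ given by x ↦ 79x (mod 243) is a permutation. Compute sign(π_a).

+1

Trace 7: π^k(7) = [7, 67, 190, 187, 193, 181, 205] for k=0..6.
π_79 has 11 disjoint cycles with lengths [81, 81, 27, 27, 9, 9, 3, 3, 1, 1, 1] on {0,…,242}.
243 − 11 = 232 transpositions; sign(π) = (−1)^232 = +1.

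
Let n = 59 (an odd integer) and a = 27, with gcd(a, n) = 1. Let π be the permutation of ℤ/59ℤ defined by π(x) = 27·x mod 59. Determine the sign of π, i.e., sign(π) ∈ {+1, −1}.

Orbit of 1 under x↦27x: [1, 27, 21, 36, 28, 48, 57]… (length divides ord_59(27)).
3 cycles of lengths [29, 29, 1].
sign(π) = (−1)^{n − #cycles} = (−1)^{59−3} = (−1)^56 = +1.

+1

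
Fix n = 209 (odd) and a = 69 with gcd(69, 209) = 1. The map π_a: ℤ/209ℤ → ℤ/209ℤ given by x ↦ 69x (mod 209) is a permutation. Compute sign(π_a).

Start at x=126: 126 → 125 → 56 → 102 → 141 → 115 → 202 → … (one orbit).
The orbit structure of x ↦ 69x mod 209: 12 orbits of sizes [30, 30, 30, 30, 30, 30, 6, 6, 6, 5, 5, 1].
209 − 12 = 197 transpositions; sign(π) = (−1)^197 = -1.
Check: (69/209) = -1 by Zolotarev.

-1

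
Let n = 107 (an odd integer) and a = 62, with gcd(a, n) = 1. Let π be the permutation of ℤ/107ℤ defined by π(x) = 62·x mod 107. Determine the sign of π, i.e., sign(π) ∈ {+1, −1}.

Orbit of 85 under x↦62x: [85, 27, 69, 105, 90, 16, 29]… (length divides ord_107(62)).
Cycle lengths of π_62 on ℤ/107ℤ: [53, 53, 1]; 3 cycles in total.
Σ(ℓ_i−1) = 107−3 = 104; sign = (−1)^104 = +1.

+1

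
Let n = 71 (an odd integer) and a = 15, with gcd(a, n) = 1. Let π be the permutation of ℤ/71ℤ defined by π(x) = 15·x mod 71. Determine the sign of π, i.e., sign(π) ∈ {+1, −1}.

+1

Trace 48: π^k(48) = [48, 10, 8, 49, 25, 20, 16] for k=0..6.
The orbit structure of x ↦ 15x mod 71: 3 orbits of sizes [35, 35, 1].
Σ(ℓ_i−1) = 71−3 = 68; sign = (−1)^68 = +1.
(15|71)_J = +1 (Zolotarev's lemma cross-check).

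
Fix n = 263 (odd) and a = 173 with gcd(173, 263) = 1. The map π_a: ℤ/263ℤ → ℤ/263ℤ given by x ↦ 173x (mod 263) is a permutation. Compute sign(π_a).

Start at x=208: 208 → 216 → 22 → 124 → 149 → 3 → 256 → … (one orbit).
Cycle type of π: 131×2 + 1; total 3 cycles.
With 3 cycles on 263 points, sign = (−1)^{263−3} = +1.

+1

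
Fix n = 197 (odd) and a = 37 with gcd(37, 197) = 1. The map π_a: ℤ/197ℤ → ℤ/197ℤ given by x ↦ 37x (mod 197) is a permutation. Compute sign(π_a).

Start at x=171: 171 → 23 → 63 → 164 → 158 → 133 → 193 → … (one orbit).
Decompose π into cycles: lengths [49, 49, 49, 49, 1] (5 cycles, including the fixed point 0).
5 cycles on 197: each ℓ→(−1)^(ℓ−1), product (−1)^192 = +1.

+1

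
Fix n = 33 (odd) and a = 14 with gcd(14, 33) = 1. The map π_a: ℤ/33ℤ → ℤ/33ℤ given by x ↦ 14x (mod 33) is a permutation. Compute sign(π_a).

Start at x=20: 20 → 16 → 26 → 1 → 14 → 31 → 5 → … (one orbit).
The orbit structure of x ↦ 14x mod 33: 6 orbits of sizes [10, 10, 5, 5, 2, 1].
n − c = 33 − 6 = 27; sign = (−1)^27 = -1.

-1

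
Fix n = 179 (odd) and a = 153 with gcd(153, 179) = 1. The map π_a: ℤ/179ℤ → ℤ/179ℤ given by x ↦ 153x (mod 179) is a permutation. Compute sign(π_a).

+1

Trace 124: π^k(124) = [124, 177, 52, 80, 68, 22, 144] for k=0..6.
π_153 has 3 disjoint cycles with lengths [89, 89, 1] on {0,…,178}.
3 cycles on 179: each ℓ→(−1)^(ℓ−1), product (−1)^176 = +1.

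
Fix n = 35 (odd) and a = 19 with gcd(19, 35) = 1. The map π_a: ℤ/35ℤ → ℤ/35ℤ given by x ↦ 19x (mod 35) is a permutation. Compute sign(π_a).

-1

Orbit of 19 under x↦19x: [19, 11, 34, 16, 24, 1]… (length divides ord_35(19)).
π_19 has 8 disjoint cycles with lengths [6, 6, 6, 6, 6, 2, 2, 1] on {0,…,34}.
sign(π) = (−1)^{n − #cycles} = (−1)^{35−8} = (−1)^27 = -1.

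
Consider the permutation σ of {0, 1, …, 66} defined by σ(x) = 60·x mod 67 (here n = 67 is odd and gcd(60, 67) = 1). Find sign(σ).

Orbit of 19 under x↦60x: [19, 1, 60, 49, 59, 56, 10]… (length divides ord_67(60)).
Decompose π into cycles: lengths [33, 33, 1] (3 cycles, including the fixed point 0).
67 − 3 = 64 transpositions; sign(π) = (−1)^64 = +1.
Check: (60/67) = +1 by Zolotarev.

+1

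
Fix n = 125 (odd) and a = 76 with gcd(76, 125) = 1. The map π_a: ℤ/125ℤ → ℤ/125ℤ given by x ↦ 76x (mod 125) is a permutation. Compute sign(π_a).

+1

Orbit of 51 under x↦76x: [51, 1, 76, 26, 101]… (length divides ord_125(76)).
The orbit structure of x ↦ 76x mod 125: 45 orbits of sizes [5, 5, 5, 5, 5, 5, 5, 5, 5, 5, 5, 5, 5, 5, 5, 5, 5, 5, 5, 5, 1, 1, 1, 1, 1, 1, 1, 1, 1, 1, 1, 1, 1, 1, 1, 1, 1, 1, 1, 1, 1, 1, 1, 1, 1].
125 − 45 = 80 transpositions; sign(π) = (−1)^80 = +1.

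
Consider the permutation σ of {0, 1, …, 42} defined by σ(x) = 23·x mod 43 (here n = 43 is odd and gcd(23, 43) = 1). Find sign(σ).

Trace 41: π^k(41) = [41, 40, 17, 4, 6, 9, 35] for k=0..6.
The orbit structure of x ↦ 23x mod 43: 3 orbits of sizes [21, 21, 1].
3 cycles on 43: each ℓ→(−1)^(ℓ−1), product (−1)^40 = +1.

+1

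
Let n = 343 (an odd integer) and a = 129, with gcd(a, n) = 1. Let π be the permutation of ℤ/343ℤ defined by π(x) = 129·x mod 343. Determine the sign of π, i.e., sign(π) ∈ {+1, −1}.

Start at x=227: 227 → 128 → 48 → 18 → 264 → 99 → 80 → … (one orbit).
Decompose π into cycles: lengths [42, 42, 42, 42, 42, 42, 42, 6, 6, 6, 6, 6, 6, 6, 6, 1] (16 cycles, including the fixed point 0).
Σ(ℓ_i−1) = 343−16 = 327; sign = (−1)^327 = -1.

-1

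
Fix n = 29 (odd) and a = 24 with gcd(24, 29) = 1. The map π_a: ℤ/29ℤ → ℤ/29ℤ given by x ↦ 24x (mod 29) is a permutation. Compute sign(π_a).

+1

Trace 7: π^k(7) = [7, 23, 1, 24, 25, 20, 16] for k=0..6.
Decompose π into cycles: lengths [7, 7, 7, 7, 1] (5 cycles, including the fixed point 0).
Σ(ℓ_i−1) = 29−5 = 24; sign = (−1)^24 = +1.
Zolotarev: (24|29) = +1, matching the cycle-count sign.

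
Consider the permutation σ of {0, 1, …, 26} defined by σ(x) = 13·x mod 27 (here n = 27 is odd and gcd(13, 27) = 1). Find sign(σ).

+1

Trace 25: π^k(25) = [25, 1, 13, 7, 10, 22, 16] for k=0..6.
π_13 has 7 disjoint cycles with lengths [9, 9, 3, 3, 1, 1, 1] on {0,…,26}.
n − c = 27 − 7 = 20; sign = (−1)^20 = +1.
Zolotarev: (13|27) = +1, matching the cycle-count sign.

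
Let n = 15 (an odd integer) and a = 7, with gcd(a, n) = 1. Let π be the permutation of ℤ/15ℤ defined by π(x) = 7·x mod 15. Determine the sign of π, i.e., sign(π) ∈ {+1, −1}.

-1

Trace 13: π^k(13) = [13, 1, 7, 4] for k=0..3.
π_7 has 6 disjoint cycles with lengths [4, 4, 4, 1, 1, 1] on {0,…,14}.
n − c = 15 − 6 = 9; sign = (−1)^9 = -1.
Check: (7/15) = -1 by Zolotarev.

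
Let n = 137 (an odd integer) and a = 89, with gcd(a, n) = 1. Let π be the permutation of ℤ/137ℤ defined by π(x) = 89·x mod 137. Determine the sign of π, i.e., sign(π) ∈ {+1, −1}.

Start at x=32: 32 → 108 → 22 → 40 → 135 → 96 → 50 → … (one orbit).
Decompose π into cycles: lengths [136, 1] (2 cycles, including the fixed point 0).
With 2 cycles on 137 points, sign = (−1)^{137−2} = -1.

-1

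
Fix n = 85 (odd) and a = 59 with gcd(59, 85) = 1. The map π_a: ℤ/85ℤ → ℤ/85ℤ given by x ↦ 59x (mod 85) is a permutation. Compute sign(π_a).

+1

Orbit of 59 under x↦59x: [59, 81, 19, 16, 9, 21, 49]… (length divides ord_85(59)).
π_59 has 13 disjoint cycles with lengths [8, 8, 8, 8, 8, 8, 8, 8, 8, 8, 2, 2, 1] on {0,…,84}.
With 13 cycles on 85 points, sign = (−1)^{85−13} = +1.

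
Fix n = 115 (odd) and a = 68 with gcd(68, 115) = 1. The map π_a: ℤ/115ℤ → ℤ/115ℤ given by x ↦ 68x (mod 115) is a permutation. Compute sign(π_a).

Orbit of 1 under x↦68x: [1, 68, 24, 22]… (length divides ord_115(68)).
Cycle type of π: 4×23 + 2×11 + 1; total 35 cycles.
115 − 35 = 80 transpositions; sign(π) = (−1)^80 = +1.
Check: (68/115) = +1 by Zolotarev.

+1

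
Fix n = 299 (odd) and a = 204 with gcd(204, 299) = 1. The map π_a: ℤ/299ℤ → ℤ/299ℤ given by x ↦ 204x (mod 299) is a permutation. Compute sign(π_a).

Trace 100: π^k(100) = [100, 68, 118, 152, 211, 287, 243] for k=0..6.
The orbit structure of x ↦ 204x mod 299: 10 orbits of sizes [66, 66, 66, 66, 22, 3, 3, 3, 3, 1].
With 10 cycles on 299 points, sign = (−1)^{299−10} = -1.

-1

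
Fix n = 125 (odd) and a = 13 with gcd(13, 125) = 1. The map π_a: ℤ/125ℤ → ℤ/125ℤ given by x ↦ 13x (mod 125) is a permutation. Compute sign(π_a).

-1

Orbit of 102 under x↦13x: [102, 76, 113, 94, 97, 11, 18]… (length divides ord_125(13)).
4 cycles of lengths [100, 20, 4, 1].
125 − 4 = 121 transpositions; sign(π) = (−1)^121 = -1.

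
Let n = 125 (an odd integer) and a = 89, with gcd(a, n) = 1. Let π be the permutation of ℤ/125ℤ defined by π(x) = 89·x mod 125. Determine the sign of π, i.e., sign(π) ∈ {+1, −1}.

+1

Orbit of 121 under x↦89x: [121, 19, 66, 124, 36, 79, 31]… (length divides ord_125(89)).
π_89 has 7 disjoint cycles with lengths [50, 50, 10, 10, 2, 2, 1] on {0,…,124}.
7 cycles on 125: each ℓ→(−1)^(ℓ−1), product (−1)^118 = +1.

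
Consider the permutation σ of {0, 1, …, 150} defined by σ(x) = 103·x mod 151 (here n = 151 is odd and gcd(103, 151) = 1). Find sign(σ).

+1

Orbit of 98 under x↦103x: [98, 128, 47, 9, 21, 49, 64]… (length divides ord_151(103)).
3 cycles of lengths [75, 75, 1].
Σ(ℓ_i−1) = 151−3 = 148; sign = (−1)^148 = +1.
Via Zolotarev, sign(π_{103}) = (103|151) = +1.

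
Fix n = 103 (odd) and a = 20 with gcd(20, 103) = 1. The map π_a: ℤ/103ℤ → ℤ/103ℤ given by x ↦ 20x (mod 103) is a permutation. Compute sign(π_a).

-1

Trace 98: π^k(98) = [98, 3, 60, 67, 1, 20, 91] for k=0..6.
Cycle lengths of π_20 on ℤ/103ℤ: [102, 1]; 2 cycles in total.
sign(π) = (−1)^{n − #cycles} = (−1)^{103−2} = (−1)^101 = -1.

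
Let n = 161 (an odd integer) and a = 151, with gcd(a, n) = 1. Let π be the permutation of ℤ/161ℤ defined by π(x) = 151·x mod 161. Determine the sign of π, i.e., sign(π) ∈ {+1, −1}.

+1

Start at x=39: 39 → 93 → 36 → 123 → 58 → 64 → 4 → … (one orbit).
Decompose π into cycles: lengths [33, 33, 33, 33, 11, 11, 3, 3, 1] (9 cycles, including the fixed point 0).
Σ(ℓ_i−1) = 161−9 = 152; sign = (−1)^152 = +1.
Via Zolotarev, sign(π_{151}) = (151|161) = +1.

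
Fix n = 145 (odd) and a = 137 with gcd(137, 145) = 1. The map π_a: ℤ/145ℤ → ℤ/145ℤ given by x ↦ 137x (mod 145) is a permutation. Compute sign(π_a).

Trace 17: π^k(17) = [17, 9, 73, 141, 32, 34, 18] for k=0..6.
Cycle lengths of π_137 on ℤ/145ℤ: [28, 28, 28, 28, 28, 4, 1]; 7 cycles in total.
7 cycles on 145: each ℓ→(−1)^(ℓ−1), product (−1)^138 = +1.
The Jacobi symbol (137|145) = +1 (Zolotarev) agrees.

+1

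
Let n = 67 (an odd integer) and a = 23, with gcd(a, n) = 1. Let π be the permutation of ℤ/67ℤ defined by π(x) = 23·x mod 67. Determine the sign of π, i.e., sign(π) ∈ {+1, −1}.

Trace 62: π^k(62) = [62, 19, 35, 1, 23, 60, 40] for k=0..6.
Decompose π into cycles: lengths [33, 33, 1] (3 cycles, including the fixed point 0).
3 cycles on 67: each ℓ→(−1)^(ℓ−1), product (−1)^64 = +1.

+1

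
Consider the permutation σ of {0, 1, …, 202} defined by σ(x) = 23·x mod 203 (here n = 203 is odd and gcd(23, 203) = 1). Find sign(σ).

+1

Start at x=65: 65 → 74 → 78 → 170 → 53 → 1 → 23 → … (one orbit).
The orbit structure of x ↦ 23x mod 203: 15 orbits of sizes [21, 21, 21, 21, 21, 21, 21, 21, 7, 7, 7, 7, 3, 3, 1].
n − c = 203 − 15 = 188; sign = (−1)^188 = +1.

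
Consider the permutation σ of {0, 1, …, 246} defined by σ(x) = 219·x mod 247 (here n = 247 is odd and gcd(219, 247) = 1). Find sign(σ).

+1

Start at x=15: 15 → 74 → 151 → 218 → 71 → 235 → 89 → … (one orbit).
9 cycles of lengths [36, 36, 36, 36, 36, 36, 18, 12, 1].
Σ(ℓ_i−1) = 247−9 = 238; sign = (−1)^238 = +1.
Zolotarev: (219|247) = +1, matching the cycle-count sign.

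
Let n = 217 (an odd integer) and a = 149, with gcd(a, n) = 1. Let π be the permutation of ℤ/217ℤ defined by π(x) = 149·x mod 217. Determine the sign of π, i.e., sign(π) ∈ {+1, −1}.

+1

Orbit of 149 under x↦149x: [149, 67, 1]… (length divides ord_217(149)).
Cycle lengths of π_149 on ℤ/217ℤ: [3, 3, 3, 3, 3, 3, 3, 3, 3, 3, 3, 3, 3, 3, 3, 3, 3, 3, 3, 3, 3, 3, 3, 3, 3, 3, 3, 3, 3, 3, 3, 3, 3, 3, 3, 3, 3, 3, 3, 3, 3, 3, 3, 3, 3, 3, 3, 3, 3, 3, 3, 3, 3, 3, 3, 3, 3, 3, 3, 3, 3, 3, 3, 3, 3, 3, 3, 3, 3, 3, 3, 3, 1]; 73 cycles in total.
n − c = 217 − 73 = 144; sign = (−1)^144 = +1.
Via Zolotarev, sign(π_{149}) = (149|217) = +1.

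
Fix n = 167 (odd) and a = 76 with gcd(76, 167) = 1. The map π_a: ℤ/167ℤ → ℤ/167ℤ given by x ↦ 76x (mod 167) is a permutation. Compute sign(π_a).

+1

Start at x=38: 38 → 49 → 50 → 126 → 57 → 157 → 75 → … (one orbit).
Cycle type of π: 83×2 + 1; total 3 cycles.
Σ(ℓ_i−1) = 167−3 = 164; sign = (−1)^164 = +1.
(76|167)_J = +1 (Zolotarev's lemma cross-check).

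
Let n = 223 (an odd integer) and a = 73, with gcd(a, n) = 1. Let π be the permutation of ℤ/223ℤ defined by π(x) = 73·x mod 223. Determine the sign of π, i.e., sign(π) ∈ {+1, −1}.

Orbit of 181 under x↦73x: [181, 56, 74, 50, 82, 188, 121]… (length divides ord_223(73)).
π_73 has 3 disjoint cycles with lengths [111, 111, 1] on {0,…,222}.
223 − 3 = 220 transpositions; sign(π) = (−1)^220 = +1.

+1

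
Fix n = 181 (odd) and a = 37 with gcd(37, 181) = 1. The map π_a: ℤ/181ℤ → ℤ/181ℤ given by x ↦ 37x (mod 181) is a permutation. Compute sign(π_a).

Orbit of 16 under x↦37x: [16, 49, 3, 111, 125, 100, 80]… (length divides ord_181(37)).
Decompose π into cycles: lengths [90, 90, 1] (3 cycles, including the fixed point 0).
Σ(ℓ_i−1) = 181−3 = 178; sign = (−1)^178 = +1.
Via Zolotarev, sign(π_{37}) = (37|181) = +1.

+1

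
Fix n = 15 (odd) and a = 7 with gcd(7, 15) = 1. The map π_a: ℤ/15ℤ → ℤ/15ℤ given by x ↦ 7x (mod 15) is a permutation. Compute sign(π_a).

Start at x=1: 1 → 7 → 4 → 13 → 1 (one orbit).
The orbit structure of x ↦ 7x mod 15: 6 orbits of sizes [4, 4, 4, 1, 1, 1].
sign(π) = (−1)^{n − #cycles} = (−1)^{15−6} = (−1)^9 = -1.

-1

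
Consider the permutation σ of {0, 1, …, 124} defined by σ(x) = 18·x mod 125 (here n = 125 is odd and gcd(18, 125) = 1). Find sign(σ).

-1

Orbit of 51 under x↦18x: [51, 43, 24, 57, 26, 93, 49]… (length divides ord_125(18)).
Cycle type of π: 20×5 + 4×6 + 1; total 12 cycles.
With 12 cycles on 125 points, sign = (−1)^{125−12} = -1.
(18|125)_J = -1 (Zolotarev's lemma cross-check).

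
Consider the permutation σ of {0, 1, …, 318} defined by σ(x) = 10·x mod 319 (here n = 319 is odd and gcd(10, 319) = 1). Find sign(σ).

Orbit of 32 under x↦10x: [32, 1, 10, 100, 43, 111, 153]… (length divides ord_319(10)).
π_10 has 17 disjoint cycles with lengths [28, 28, 28, 28, 28, 28, 28, 28, 28, 28, 28, 2, 2, 2, 2, 2, 1] on {0,…,318}.
Σ(ℓ_i−1) = 319−17 = 302; sign = (−1)^302 = +1.

+1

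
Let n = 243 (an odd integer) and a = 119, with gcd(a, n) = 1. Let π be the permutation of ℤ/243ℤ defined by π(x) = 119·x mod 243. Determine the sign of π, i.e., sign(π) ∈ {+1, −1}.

-1

Start at x=4: 4 → 233 → 25 → 59 → 217 → 65 → 202 → … (one orbit).
Cycle lengths of π_119 on ℤ/243ℤ: [162, 54, 18, 6, 2, 1]; 6 cycles in total.
n − c = 243 − 6 = 237; sign = (−1)^237 = -1.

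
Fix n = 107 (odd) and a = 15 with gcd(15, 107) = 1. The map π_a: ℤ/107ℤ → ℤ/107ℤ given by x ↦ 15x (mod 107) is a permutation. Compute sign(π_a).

-1

Orbit of 50 under x↦15x: [50, 1, 15, 11, 58, 14, 103]… (length divides ord_107(15)).
The orbit structure of x ↦ 15x mod 107: 2 orbits of sizes [106, 1].
107 − 2 = 105 transpositions; sign(π) = (−1)^105 = -1.
(15|107)_J = -1 (Zolotarev's lemma cross-check).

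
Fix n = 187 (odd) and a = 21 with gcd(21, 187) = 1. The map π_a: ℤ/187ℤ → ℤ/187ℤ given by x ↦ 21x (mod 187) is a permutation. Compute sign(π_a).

Trace 21: π^k(21) = [21, 67, 98, 1] for k=0..3.
The orbit structure of x ↦ 21x mod 187: 50 orbits of sizes [4, 4, 4, 4, 4, 4, 4, 4, 4, 4, 4, 4, 4, 4, 4, 4, 4, 4, 4, 4, 4, 4, 4, 4, 4, 4, 4, 4, 4, 4, 4, 4, 4, 4, 4, 4, 4, 4, 4, 4, 4, 4, 4, 4, 2, 2, 2, 2, 2, 1].
50 cycles on 187: each ℓ→(−1)^(ℓ−1), product (−1)^137 = -1.
(21|187)_J = -1 (Zolotarev's lemma cross-check).

-1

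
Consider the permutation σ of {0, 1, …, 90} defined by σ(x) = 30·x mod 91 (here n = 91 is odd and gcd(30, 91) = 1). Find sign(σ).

Orbit of 9 under x↦30x: [9, 88, 1, 30, 81, 64]… (length divides ord_91(30)).
Decompose π into cycles: lengths [6, 6, 6, 6, 6, 6, 6, 6, 6, 6, 6, 6, 6, 6, 3, 3, 1] (17 cycles, including the fixed point 0).
17 cycles on 91: each ℓ→(−1)^(ℓ−1), product (−1)^74 = +1.
Via Zolotarev, sign(π_{30}) = (30|91) = +1.

+1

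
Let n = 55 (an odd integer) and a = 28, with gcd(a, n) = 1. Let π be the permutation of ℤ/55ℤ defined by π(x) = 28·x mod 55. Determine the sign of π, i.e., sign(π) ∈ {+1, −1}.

+1

Orbit of 43 under x↦28x: [43, 49, 52, 26, 13, 34, 17]… (length divides ord_55(28)).
Cycle type of π: 20×2 + 10 + 4 + 1; total 5 cycles.
55 − 5 = 50 transpositions; sign(π) = (−1)^50 = +1.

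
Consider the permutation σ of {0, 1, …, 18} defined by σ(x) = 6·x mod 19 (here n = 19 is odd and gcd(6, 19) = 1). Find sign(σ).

+1

Start at x=11: 11 → 9 → 16 → 1 → 6 → 17 → 7 → … (one orbit).
Decompose π into cycles: lengths [9, 9, 1] (3 cycles, including the fixed point 0).
With 3 cycles on 19 points, sign = (−1)^{19−3} = +1.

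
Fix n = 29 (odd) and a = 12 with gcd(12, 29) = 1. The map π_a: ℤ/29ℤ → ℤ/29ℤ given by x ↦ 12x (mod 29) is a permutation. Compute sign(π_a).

Start at x=12: 12 → 28 → 17 → 1 → 12 (one orbit).
π_12 has 8 disjoint cycles with lengths [4, 4, 4, 4, 4, 4, 4, 1] on {0,…,28}.
8 cycles on 29: each ℓ→(−1)^(ℓ−1), product (−1)^21 = -1.

-1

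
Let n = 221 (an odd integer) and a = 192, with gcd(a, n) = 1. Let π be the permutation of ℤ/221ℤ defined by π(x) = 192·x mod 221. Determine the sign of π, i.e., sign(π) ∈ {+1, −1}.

-1

Orbit of 9 under x↦192x: [9, 181, 55, 173, 66, 75, 35]… (length divides ord_221(192)).
π_192 has 8 disjoint cycles with lengths [48, 48, 48, 48, 16, 6, 6, 1] on {0,…,220}.
221 − 8 = 213 transpositions; sign(π) = (−1)^213 = -1.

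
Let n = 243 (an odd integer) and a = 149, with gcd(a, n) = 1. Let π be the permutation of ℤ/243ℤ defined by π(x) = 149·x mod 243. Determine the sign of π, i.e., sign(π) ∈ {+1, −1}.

-1

Orbit of 113 under x↦149x: [113, 70, 224, 85, 29, 190, 122]… (length divides ord_243(149)).
π_149 has 6 disjoint cycles with lengths [162, 54, 18, 6, 2, 1] on {0,…,242}.
With 6 cycles on 243 points, sign = (−1)^{243−6} = -1.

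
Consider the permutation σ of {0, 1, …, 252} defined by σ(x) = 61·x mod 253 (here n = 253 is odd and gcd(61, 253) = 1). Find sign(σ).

Trace 145: π^k(145) = [145, 243, 149, 234, 106, 141, 252] for k=0..6.
Decompose π into cycles: lengths [110, 110, 22, 10, 1] (5 cycles, including the fixed point 0).
sign(π) = (−1)^{n − #cycles} = (−1)^{253−5} = (−1)^248 = +1.
(61|253)_J = +1 (Zolotarev's lemma cross-check).

+1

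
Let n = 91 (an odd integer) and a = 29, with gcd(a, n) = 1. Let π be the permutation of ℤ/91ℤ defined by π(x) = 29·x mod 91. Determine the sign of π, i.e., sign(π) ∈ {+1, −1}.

+1

Start at x=1: 1 → 29 → 22 → 1 (one orbit).
35 cycles of lengths [3, 3, 3, 3, 3, 3, 3, 3, 3, 3, 3, 3, 3, 3, 3, 3, 3, 3, 3, 3, 3, 3, 3, 3, 3, 3, 3, 3, 1, 1, 1, 1, 1, 1, 1].
35 cycles on 91: each ℓ→(−1)^(ℓ−1), product (−1)^56 = +1.
Via Zolotarev, sign(π_{29}) = (29|91) = +1.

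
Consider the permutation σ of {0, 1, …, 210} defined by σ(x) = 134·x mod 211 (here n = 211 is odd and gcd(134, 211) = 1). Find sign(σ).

+1

Trace 1: π^k(1) = [1, 134, 21, 71, 19, 14, 188] for k=0..6.
15 cycles of lengths [15, 15, 15, 15, 15, 15, 15, 15, 15, 15, 15, 15, 15, 15, 1].
211 − 15 = 196 transpositions; sign(π) = (−1)^196 = +1.
(134|211)_J = +1 (Zolotarev's lemma cross-check).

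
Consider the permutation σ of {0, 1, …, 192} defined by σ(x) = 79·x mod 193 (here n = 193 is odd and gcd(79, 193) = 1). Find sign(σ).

Start at x=6: 6 → 88 → 4 → 123 → 67 → 82 → 109 → … (one orbit).
Cycle type of π: 192 + 1; total 2 cycles.
With 2 cycles on 193 points, sign = (−1)^{193−2} = -1.

-1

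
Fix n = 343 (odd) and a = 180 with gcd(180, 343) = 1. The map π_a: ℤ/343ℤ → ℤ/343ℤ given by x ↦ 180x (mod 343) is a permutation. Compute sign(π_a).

Orbit of 131 under x↦180x: [131, 256, 118, 317, 122, 8, 68]… (length divides ord_343(180)).
The orbit structure of x ↦ 180x mod 343: 4 orbits of sizes [294, 42, 6, 1].
343 − 4 = 339 transpositions; sign(π) = (−1)^339 = -1.

-1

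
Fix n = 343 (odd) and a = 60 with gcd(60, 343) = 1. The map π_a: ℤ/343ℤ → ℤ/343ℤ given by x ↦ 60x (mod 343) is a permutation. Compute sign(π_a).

+1

Start at x=310: 310 → 78 → 221 → 226 → 183 → 4 → 240 → … (one orbit).
7 cycles of lengths [147, 147, 21, 21, 3, 3, 1].
343 − 7 = 336 transpositions; sign(π) = (−1)^336 = +1.
Check: (60/343) = +1 by Zolotarev.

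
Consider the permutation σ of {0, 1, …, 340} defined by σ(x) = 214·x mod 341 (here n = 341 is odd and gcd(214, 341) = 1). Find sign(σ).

Orbit of 256 under x↦214x: [256, 224, 196, 1, 214, 102, 4]… (length divides ord_341(214)).
Cycle lengths of π_214 on ℤ/341ℤ: [15, 15, 15, 15, 15, 15, 15, 15, 15, 15, 15, 15, 15, 15, 15, 15, 15, 15, 15, 15, 15, 15, 5, 5, 1]; 25 cycles in total.
341 − 25 = 316 transpositions; sign(π) = (−1)^316 = +1.
Via Zolotarev, sign(π_{214}) = (214|341) = +1.

+1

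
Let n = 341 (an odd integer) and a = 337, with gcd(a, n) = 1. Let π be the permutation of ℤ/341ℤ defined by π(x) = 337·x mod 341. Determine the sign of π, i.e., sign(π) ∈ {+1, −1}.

Start at x=340: 340 → 4 → 325 → 64 → 85 → 1 → 337 → … (one orbit).
Decompose π into cycles: lengths [10, 10, 10, 10, 10, 10, 10, 10, 10, 10, 10, 10, 10, 10, 10, 10, 10, 10, 10, 10, 10, 10, 10, 10, 10, 10, 10, 10, 10, 10, 10, 10, 10, 10, 1] (35 cycles, including the fixed point 0).
341 − 35 = 306 transpositions; sign(π) = (−1)^306 = +1.
The Jacobi symbol (337|341) = +1 (Zolotarev) agrees.

+1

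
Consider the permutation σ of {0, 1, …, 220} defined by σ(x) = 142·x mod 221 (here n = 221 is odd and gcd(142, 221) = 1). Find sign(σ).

Trace 12: π^k(12) = [12, 157, 194, 144, 116, 118, 181] for k=0..6.
π_142 has 20 disjoint cycles with lengths [16, 16, 16, 16, 16, 16, 16, 16, 16, 16, 16, 16, 16, 2, 2, 2, 2, 2, 2, 1] on {0,…,220}.
Σ(ℓ_i−1) = 221−20 = 201; sign = (−1)^201 = -1.
Via Zolotarev, sign(π_{142}) = (142|221) = -1.

-1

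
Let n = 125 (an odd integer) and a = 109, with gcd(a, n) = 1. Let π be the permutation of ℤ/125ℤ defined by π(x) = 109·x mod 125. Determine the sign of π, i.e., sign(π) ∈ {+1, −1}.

+1

Start at x=66: 66 → 69 → 21 → 39 → 1 → 109 → 6 → … (one orbit).
7 cycles of lengths [50, 50, 10, 10, 2, 2, 1].
Σ(ℓ_i−1) = 125−7 = 118; sign = (−1)^118 = +1.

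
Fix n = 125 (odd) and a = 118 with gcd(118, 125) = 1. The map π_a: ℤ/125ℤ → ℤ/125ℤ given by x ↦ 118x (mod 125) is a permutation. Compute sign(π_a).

-1

Start at x=49: 49 → 32 → 26 → 68 → 24 → 82 → 51 → … (one orbit).
12 cycles of lengths [20, 20, 20, 20, 20, 4, 4, 4, 4, 4, 4, 1].
sign(π) = (−1)^{n − #cycles} = (−1)^{125−12} = (−1)^113 = -1.
Check: (118/125) = -1 by Zolotarev.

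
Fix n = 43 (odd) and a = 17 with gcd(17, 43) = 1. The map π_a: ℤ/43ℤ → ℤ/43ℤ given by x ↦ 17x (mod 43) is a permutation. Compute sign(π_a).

+1

Trace 4: π^k(4) = [4, 25, 38, 1, 17, 31, 11] for k=0..6.
π_17 has 3 disjoint cycles with lengths [21, 21, 1] on {0,…,42}.
n − c = 43 − 3 = 40; sign = (−1)^40 = +1.
Check: (17/43) = +1 by Zolotarev.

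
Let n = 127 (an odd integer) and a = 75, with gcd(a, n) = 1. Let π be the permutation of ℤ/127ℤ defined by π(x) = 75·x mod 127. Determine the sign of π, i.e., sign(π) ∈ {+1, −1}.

-1

Trace 90: π^k(90) = [90, 19, 28, 68, 20, 103, 105] for k=0..6.
8 cycles of lengths [18, 18, 18, 18, 18, 18, 18, 1].
8 cycles on 127: each ℓ→(−1)^(ℓ−1), product (−1)^119 = -1.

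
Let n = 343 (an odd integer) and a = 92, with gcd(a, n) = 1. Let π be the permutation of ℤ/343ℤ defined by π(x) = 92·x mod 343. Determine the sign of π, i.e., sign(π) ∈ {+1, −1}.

Orbit of 85 under x↦92x: [85, 274, 169, 113, 106, 148, 239]… (length divides ord_343(92)).
19 cycles of lengths [49, 49, 49, 49, 49, 49, 7, 7, 7, 7, 7, 7, 1, 1, 1, 1, 1, 1, 1].
19 cycles on 343: each ℓ→(−1)^(ℓ−1), product (−1)^324 = +1.
Check: (92/343) = +1 by Zolotarev.

+1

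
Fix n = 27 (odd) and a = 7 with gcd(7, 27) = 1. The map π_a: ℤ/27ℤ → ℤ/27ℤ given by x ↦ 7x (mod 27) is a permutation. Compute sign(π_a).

Trace 25: π^k(25) = [25, 13, 10, 16, 4, 1, 7] for k=0..6.
π_7 has 7 disjoint cycles with lengths [9, 9, 3, 3, 1, 1, 1] on {0,…,26}.
Σ(ℓ_i−1) = 27−7 = 20; sign = (−1)^20 = +1.

+1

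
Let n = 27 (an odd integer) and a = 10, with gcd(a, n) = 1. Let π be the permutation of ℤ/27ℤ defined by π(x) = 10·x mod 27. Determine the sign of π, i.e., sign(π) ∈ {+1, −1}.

Start at x=1: 1 → 10 → 19 → 1 (one orbit).
Decompose π into cycles: lengths [3, 3, 3, 3, 3, 3, 1, 1, 1, 1, 1, 1, 1, 1, 1] (15 cycles, including the fixed point 0).
With 15 cycles on 27 points, sign = (−1)^{27−15} = +1.
Via Zolotarev, sign(π_{10}) = (10|27) = +1.

+1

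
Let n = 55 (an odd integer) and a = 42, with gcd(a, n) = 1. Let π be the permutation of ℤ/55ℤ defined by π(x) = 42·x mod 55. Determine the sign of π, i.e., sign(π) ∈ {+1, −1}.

-1

Trace 38: π^k(38) = [38, 1, 42, 4, 3, 16, 12] for k=0..6.
Cycle lengths of π_42 on ℤ/55ℤ: [20, 20, 5, 5, 4, 1]; 6 cycles in total.
n − c = 55 − 6 = 49; sign = (−1)^49 = -1.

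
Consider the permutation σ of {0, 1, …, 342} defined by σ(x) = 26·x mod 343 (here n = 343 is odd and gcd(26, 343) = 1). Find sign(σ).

Start at x=173: 173 → 39 → 328 → 296 → 150 → 127 → 215 → … (one orbit).
4 cycles of lengths [294, 42, 6, 1].
sign(π) = (−1)^{n − #cycles} = (−1)^{343−4} = (−1)^339 = -1.

-1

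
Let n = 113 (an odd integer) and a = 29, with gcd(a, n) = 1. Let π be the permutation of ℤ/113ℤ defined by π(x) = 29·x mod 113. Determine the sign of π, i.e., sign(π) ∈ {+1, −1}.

-1

Start at x=3: 3 → 87 → 37 → 56 → 42 → 88 → 66 → … (one orbit).
Cycle lengths of π_29 on ℤ/113ℤ: [112, 1]; 2 cycles in total.
n − c = 113 − 2 = 111; sign = (−1)^111 = -1.
Zolotarev: (29|113) = -1, matching the cycle-count sign.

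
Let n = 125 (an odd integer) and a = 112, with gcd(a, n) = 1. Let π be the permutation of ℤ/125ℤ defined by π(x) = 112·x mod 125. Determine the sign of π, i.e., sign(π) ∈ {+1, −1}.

-1

Trace 18: π^k(18) = [18, 16, 42, 79, 98, 101, 62] for k=0..6.
The orbit structure of x ↦ 112x mod 125: 4 orbits of sizes [100, 20, 4, 1].
125 − 4 = 121 transpositions; sign(π) = (−1)^121 = -1.
The Jacobi symbol (112|125) = -1 (Zolotarev) agrees.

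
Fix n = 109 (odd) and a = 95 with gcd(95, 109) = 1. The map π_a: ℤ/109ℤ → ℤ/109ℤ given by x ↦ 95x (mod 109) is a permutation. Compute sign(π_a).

-1

Orbit of 8 under x↦95x: [8, 106, 42, 66, 57, 74, 54]… (length divides ord_109(95)).
Cycle type of π: 108 + 1; total 2 cycles.
2 cycles on 109: each ℓ→(−1)^(ℓ−1), product (−1)^107 = -1.
The Jacobi symbol (95|109) = -1 (Zolotarev) agrees.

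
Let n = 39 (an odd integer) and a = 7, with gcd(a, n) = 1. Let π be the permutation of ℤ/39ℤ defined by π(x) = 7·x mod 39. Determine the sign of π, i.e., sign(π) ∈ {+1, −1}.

Orbit of 22 under x↦7x: [22, 37, 25, 19, 16, 34, 4]… (length divides ord_39(7)).
6 cycles of lengths [12, 12, 12, 1, 1, 1].
Σ(ℓ_i−1) = 39−6 = 33; sign = (−1)^33 = -1.
(7|39)_J = -1 (Zolotarev's lemma cross-check).

-1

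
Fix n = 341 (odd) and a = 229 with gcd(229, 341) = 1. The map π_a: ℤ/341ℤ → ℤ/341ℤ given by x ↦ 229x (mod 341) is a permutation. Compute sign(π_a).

Start at x=243: 243 → 64 → 334 → 102 → 170 → 56 → 207 → … (one orbit).
The orbit structure of x ↦ 229x mod 341: 14 orbits of sizes [30, 30, 30, 30, 30, 30, 30, 30, 30, 30, 30, 5, 5, 1].
14 cycles on 341: each ℓ→(−1)^(ℓ−1), product (−1)^327 = -1.
The Jacobi symbol (229|341) = -1 (Zolotarev) agrees.

-1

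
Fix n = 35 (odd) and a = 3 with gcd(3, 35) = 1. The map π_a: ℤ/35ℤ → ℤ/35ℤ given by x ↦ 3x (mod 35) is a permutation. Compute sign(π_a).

+1

Start at x=27: 27 → 11 → 33 → 29 → 17 → 16 → 13 → … (one orbit).
The orbit structure of x ↦ 3x mod 35: 5 orbits of sizes [12, 12, 6, 4, 1].
Σ(ℓ_i−1) = 35−5 = 30; sign = (−1)^30 = +1.
Zolotarev: (3|35) = +1, matching the cycle-count sign.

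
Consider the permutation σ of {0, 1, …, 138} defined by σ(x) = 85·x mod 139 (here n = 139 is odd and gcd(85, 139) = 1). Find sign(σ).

-1

Start at x=93: 93 → 121 → 138 → 54 → 3 → 116 → 130 → … (one orbit).
The orbit structure of x ↦ 85x mod 139: 2 orbits of sizes [138, 1].
Σ(ℓ_i−1) = 139−2 = 137; sign = (−1)^137 = -1.
(85|139)_J = -1 (Zolotarev's lemma cross-check).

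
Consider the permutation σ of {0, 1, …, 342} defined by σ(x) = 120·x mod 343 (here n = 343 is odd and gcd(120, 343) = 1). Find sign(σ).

+1

Start at x=99: 99 → 218 → 92 → 64 → 134 → 302 → 225 → … (one orbit).
19 cycles of lengths [49, 49, 49, 49, 49, 49, 7, 7, 7, 7, 7, 7, 1, 1, 1, 1, 1, 1, 1].
Σ(ℓ_i−1) = 343−19 = 324; sign = (−1)^324 = +1.
Via Zolotarev, sign(π_{120}) = (120|343) = +1.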